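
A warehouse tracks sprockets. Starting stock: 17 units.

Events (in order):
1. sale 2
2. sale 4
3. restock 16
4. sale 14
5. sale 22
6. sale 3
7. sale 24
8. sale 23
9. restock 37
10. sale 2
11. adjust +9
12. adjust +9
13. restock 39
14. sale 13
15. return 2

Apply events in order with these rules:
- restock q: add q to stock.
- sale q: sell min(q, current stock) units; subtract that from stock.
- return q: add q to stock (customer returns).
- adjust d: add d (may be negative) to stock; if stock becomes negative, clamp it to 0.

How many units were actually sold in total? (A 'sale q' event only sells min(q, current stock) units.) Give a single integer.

Answer: 48

Derivation:
Processing events:
Start: stock = 17
  Event 1 (sale 2): sell min(2,17)=2. stock: 17 - 2 = 15. total_sold = 2
  Event 2 (sale 4): sell min(4,15)=4. stock: 15 - 4 = 11. total_sold = 6
  Event 3 (restock 16): 11 + 16 = 27
  Event 4 (sale 14): sell min(14,27)=14. stock: 27 - 14 = 13. total_sold = 20
  Event 5 (sale 22): sell min(22,13)=13. stock: 13 - 13 = 0. total_sold = 33
  Event 6 (sale 3): sell min(3,0)=0. stock: 0 - 0 = 0. total_sold = 33
  Event 7 (sale 24): sell min(24,0)=0. stock: 0 - 0 = 0. total_sold = 33
  Event 8 (sale 23): sell min(23,0)=0. stock: 0 - 0 = 0. total_sold = 33
  Event 9 (restock 37): 0 + 37 = 37
  Event 10 (sale 2): sell min(2,37)=2. stock: 37 - 2 = 35. total_sold = 35
  Event 11 (adjust +9): 35 + 9 = 44
  Event 12 (adjust +9): 44 + 9 = 53
  Event 13 (restock 39): 53 + 39 = 92
  Event 14 (sale 13): sell min(13,92)=13. stock: 92 - 13 = 79. total_sold = 48
  Event 15 (return 2): 79 + 2 = 81
Final: stock = 81, total_sold = 48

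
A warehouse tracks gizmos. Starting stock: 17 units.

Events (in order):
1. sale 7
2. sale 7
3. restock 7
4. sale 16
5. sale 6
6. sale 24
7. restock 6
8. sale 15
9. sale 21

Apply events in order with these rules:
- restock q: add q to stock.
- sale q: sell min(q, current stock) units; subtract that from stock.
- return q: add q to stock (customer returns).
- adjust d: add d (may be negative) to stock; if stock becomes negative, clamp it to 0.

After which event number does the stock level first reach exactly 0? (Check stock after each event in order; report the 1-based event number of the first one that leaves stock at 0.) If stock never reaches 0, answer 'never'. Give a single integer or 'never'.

Answer: 4

Derivation:
Processing events:
Start: stock = 17
  Event 1 (sale 7): sell min(7,17)=7. stock: 17 - 7 = 10. total_sold = 7
  Event 2 (sale 7): sell min(7,10)=7. stock: 10 - 7 = 3. total_sold = 14
  Event 3 (restock 7): 3 + 7 = 10
  Event 4 (sale 16): sell min(16,10)=10. stock: 10 - 10 = 0. total_sold = 24
  Event 5 (sale 6): sell min(6,0)=0. stock: 0 - 0 = 0. total_sold = 24
  Event 6 (sale 24): sell min(24,0)=0. stock: 0 - 0 = 0. total_sold = 24
  Event 7 (restock 6): 0 + 6 = 6
  Event 8 (sale 15): sell min(15,6)=6. stock: 6 - 6 = 0. total_sold = 30
  Event 9 (sale 21): sell min(21,0)=0. stock: 0 - 0 = 0. total_sold = 30
Final: stock = 0, total_sold = 30

First zero at event 4.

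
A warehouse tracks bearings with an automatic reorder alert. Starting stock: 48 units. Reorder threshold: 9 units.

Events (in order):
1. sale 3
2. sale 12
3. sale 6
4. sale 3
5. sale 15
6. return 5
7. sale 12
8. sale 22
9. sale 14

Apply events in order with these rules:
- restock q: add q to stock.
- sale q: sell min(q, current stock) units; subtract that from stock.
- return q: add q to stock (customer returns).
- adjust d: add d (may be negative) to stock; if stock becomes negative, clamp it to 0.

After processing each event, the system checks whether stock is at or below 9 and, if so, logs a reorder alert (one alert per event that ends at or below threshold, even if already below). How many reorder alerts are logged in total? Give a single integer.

Answer: 4

Derivation:
Processing events:
Start: stock = 48
  Event 1 (sale 3): sell min(3,48)=3. stock: 48 - 3 = 45. total_sold = 3
  Event 2 (sale 12): sell min(12,45)=12. stock: 45 - 12 = 33. total_sold = 15
  Event 3 (sale 6): sell min(6,33)=6. stock: 33 - 6 = 27. total_sold = 21
  Event 4 (sale 3): sell min(3,27)=3. stock: 27 - 3 = 24. total_sold = 24
  Event 5 (sale 15): sell min(15,24)=15. stock: 24 - 15 = 9. total_sold = 39
  Event 6 (return 5): 9 + 5 = 14
  Event 7 (sale 12): sell min(12,14)=12. stock: 14 - 12 = 2. total_sold = 51
  Event 8 (sale 22): sell min(22,2)=2. stock: 2 - 2 = 0. total_sold = 53
  Event 9 (sale 14): sell min(14,0)=0. stock: 0 - 0 = 0. total_sold = 53
Final: stock = 0, total_sold = 53

Checking against threshold 9:
  After event 1: stock=45 > 9
  After event 2: stock=33 > 9
  After event 3: stock=27 > 9
  After event 4: stock=24 > 9
  After event 5: stock=9 <= 9 -> ALERT
  After event 6: stock=14 > 9
  After event 7: stock=2 <= 9 -> ALERT
  After event 8: stock=0 <= 9 -> ALERT
  After event 9: stock=0 <= 9 -> ALERT
Alert events: [5, 7, 8, 9]. Count = 4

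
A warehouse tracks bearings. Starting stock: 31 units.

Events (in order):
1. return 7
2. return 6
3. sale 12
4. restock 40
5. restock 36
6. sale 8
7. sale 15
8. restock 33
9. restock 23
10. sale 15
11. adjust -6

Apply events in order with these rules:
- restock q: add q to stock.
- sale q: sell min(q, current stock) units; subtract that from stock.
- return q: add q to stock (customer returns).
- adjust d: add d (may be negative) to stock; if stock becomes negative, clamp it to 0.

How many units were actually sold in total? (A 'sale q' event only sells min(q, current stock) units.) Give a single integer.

Processing events:
Start: stock = 31
  Event 1 (return 7): 31 + 7 = 38
  Event 2 (return 6): 38 + 6 = 44
  Event 3 (sale 12): sell min(12,44)=12. stock: 44 - 12 = 32. total_sold = 12
  Event 4 (restock 40): 32 + 40 = 72
  Event 5 (restock 36): 72 + 36 = 108
  Event 6 (sale 8): sell min(8,108)=8. stock: 108 - 8 = 100. total_sold = 20
  Event 7 (sale 15): sell min(15,100)=15. stock: 100 - 15 = 85. total_sold = 35
  Event 8 (restock 33): 85 + 33 = 118
  Event 9 (restock 23): 118 + 23 = 141
  Event 10 (sale 15): sell min(15,141)=15. stock: 141 - 15 = 126. total_sold = 50
  Event 11 (adjust -6): 126 + -6 = 120
Final: stock = 120, total_sold = 50

Answer: 50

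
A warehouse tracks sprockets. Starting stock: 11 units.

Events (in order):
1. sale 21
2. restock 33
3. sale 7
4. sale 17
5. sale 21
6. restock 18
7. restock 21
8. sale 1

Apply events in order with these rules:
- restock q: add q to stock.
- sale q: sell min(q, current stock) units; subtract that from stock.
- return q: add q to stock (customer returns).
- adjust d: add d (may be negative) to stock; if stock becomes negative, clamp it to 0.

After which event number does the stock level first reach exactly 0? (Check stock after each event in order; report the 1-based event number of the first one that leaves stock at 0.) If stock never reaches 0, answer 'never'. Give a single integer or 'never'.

Processing events:
Start: stock = 11
  Event 1 (sale 21): sell min(21,11)=11. stock: 11 - 11 = 0. total_sold = 11
  Event 2 (restock 33): 0 + 33 = 33
  Event 3 (sale 7): sell min(7,33)=7. stock: 33 - 7 = 26. total_sold = 18
  Event 4 (sale 17): sell min(17,26)=17. stock: 26 - 17 = 9. total_sold = 35
  Event 5 (sale 21): sell min(21,9)=9. stock: 9 - 9 = 0. total_sold = 44
  Event 6 (restock 18): 0 + 18 = 18
  Event 7 (restock 21): 18 + 21 = 39
  Event 8 (sale 1): sell min(1,39)=1. stock: 39 - 1 = 38. total_sold = 45
Final: stock = 38, total_sold = 45

First zero at event 1.

Answer: 1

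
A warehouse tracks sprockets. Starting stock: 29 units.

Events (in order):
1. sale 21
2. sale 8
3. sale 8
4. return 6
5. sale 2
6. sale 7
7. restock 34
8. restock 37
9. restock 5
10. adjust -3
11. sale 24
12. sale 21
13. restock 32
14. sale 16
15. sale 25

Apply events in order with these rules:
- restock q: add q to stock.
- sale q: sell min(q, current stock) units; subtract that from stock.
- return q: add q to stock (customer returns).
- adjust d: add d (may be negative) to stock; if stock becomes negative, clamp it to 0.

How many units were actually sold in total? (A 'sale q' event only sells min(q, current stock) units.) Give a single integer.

Answer: 121

Derivation:
Processing events:
Start: stock = 29
  Event 1 (sale 21): sell min(21,29)=21. stock: 29 - 21 = 8. total_sold = 21
  Event 2 (sale 8): sell min(8,8)=8. stock: 8 - 8 = 0. total_sold = 29
  Event 3 (sale 8): sell min(8,0)=0. stock: 0 - 0 = 0. total_sold = 29
  Event 4 (return 6): 0 + 6 = 6
  Event 5 (sale 2): sell min(2,6)=2. stock: 6 - 2 = 4. total_sold = 31
  Event 6 (sale 7): sell min(7,4)=4. stock: 4 - 4 = 0. total_sold = 35
  Event 7 (restock 34): 0 + 34 = 34
  Event 8 (restock 37): 34 + 37 = 71
  Event 9 (restock 5): 71 + 5 = 76
  Event 10 (adjust -3): 76 + -3 = 73
  Event 11 (sale 24): sell min(24,73)=24. stock: 73 - 24 = 49. total_sold = 59
  Event 12 (sale 21): sell min(21,49)=21. stock: 49 - 21 = 28. total_sold = 80
  Event 13 (restock 32): 28 + 32 = 60
  Event 14 (sale 16): sell min(16,60)=16. stock: 60 - 16 = 44. total_sold = 96
  Event 15 (sale 25): sell min(25,44)=25. stock: 44 - 25 = 19. total_sold = 121
Final: stock = 19, total_sold = 121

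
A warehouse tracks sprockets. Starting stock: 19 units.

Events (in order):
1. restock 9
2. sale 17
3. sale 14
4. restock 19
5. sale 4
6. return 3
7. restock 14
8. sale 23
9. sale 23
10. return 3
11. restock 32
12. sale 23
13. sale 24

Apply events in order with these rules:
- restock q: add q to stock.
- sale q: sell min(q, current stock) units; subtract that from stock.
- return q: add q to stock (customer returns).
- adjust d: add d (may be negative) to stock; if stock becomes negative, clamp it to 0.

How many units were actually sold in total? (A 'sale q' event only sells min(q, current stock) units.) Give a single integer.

Processing events:
Start: stock = 19
  Event 1 (restock 9): 19 + 9 = 28
  Event 2 (sale 17): sell min(17,28)=17. stock: 28 - 17 = 11. total_sold = 17
  Event 3 (sale 14): sell min(14,11)=11. stock: 11 - 11 = 0. total_sold = 28
  Event 4 (restock 19): 0 + 19 = 19
  Event 5 (sale 4): sell min(4,19)=4. stock: 19 - 4 = 15. total_sold = 32
  Event 6 (return 3): 15 + 3 = 18
  Event 7 (restock 14): 18 + 14 = 32
  Event 8 (sale 23): sell min(23,32)=23. stock: 32 - 23 = 9. total_sold = 55
  Event 9 (sale 23): sell min(23,9)=9. stock: 9 - 9 = 0. total_sold = 64
  Event 10 (return 3): 0 + 3 = 3
  Event 11 (restock 32): 3 + 32 = 35
  Event 12 (sale 23): sell min(23,35)=23. stock: 35 - 23 = 12. total_sold = 87
  Event 13 (sale 24): sell min(24,12)=12. stock: 12 - 12 = 0. total_sold = 99
Final: stock = 0, total_sold = 99

Answer: 99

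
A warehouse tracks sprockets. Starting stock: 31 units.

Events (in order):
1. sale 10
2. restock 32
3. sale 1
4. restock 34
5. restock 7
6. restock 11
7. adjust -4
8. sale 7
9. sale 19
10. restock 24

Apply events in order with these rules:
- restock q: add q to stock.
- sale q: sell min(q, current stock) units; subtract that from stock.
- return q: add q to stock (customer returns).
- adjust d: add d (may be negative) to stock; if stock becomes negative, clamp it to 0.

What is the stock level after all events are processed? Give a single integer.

Processing events:
Start: stock = 31
  Event 1 (sale 10): sell min(10,31)=10. stock: 31 - 10 = 21. total_sold = 10
  Event 2 (restock 32): 21 + 32 = 53
  Event 3 (sale 1): sell min(1,53)=1. stock: 53 - 1 = 52. total_sold = 11
  Event 4 (restock 34): 52 + 34 = 86
  Event 5 (restock 7): 86 + 7 = 93
  Event 6 (restock 11): 93 + 11 = 104
  Event 7 (adjust -4): 104 + -4 = 100
  Event 8 (sale 7): sell min(7,100)=7. stock: 100 - 7 = 93. total_sold = 18
  Event 9 (sale 19): sell min(19,93)=19. stock: 93 - 19 = 74. total_sold = 37
  Event 10 (restock 24): 74 + 24 = 98
Final: stock = 98, total_sold = 37

Answer: 98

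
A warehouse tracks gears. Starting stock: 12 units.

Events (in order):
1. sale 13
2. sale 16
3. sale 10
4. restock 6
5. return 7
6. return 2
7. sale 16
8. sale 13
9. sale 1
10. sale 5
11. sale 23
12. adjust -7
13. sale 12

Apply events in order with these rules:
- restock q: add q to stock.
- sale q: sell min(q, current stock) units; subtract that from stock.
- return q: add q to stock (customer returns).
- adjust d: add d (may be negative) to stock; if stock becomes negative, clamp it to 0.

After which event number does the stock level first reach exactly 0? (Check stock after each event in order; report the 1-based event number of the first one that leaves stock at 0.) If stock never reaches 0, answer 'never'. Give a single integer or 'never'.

Processing events:
Start: stock = 12
  Event 1 (sale 13): sell min(13,12)=12. stock: 12 - 12 = 0. total_sold = 12
  Event 2 (sale 16): sell min(16,0)=0. stock: 0 - 0 = 0. total_sold = 12
  Event 3 (sale 10): sell min(10,0)=0. stock: 0 - 0 = 0. total_sold = 12
  Event 4 (restock 6): 0 + 6 = 6
  Event 5 (return 7): 6 + 7 = 13
  Event 6 (return 2): 13 + 2 = 15
  Event 7 (sale 16): sell min(16,15)=15. stock: 15 - 15 = 0. total_sold = 27
  Event 8 (sale 13): sell min(13,0)=0. stock: 0 - 0 = 0. total_sold = 27
  Event 9 (sale 1): sell min(1,0)=0. stock: 0 - 0 = 0. total_sold = 27
  Event 10 (sale 5): sell min(5,0)=0. stock: 0 - 0 = 0. total_sold = 27
  Event 11 (sale 23): sell min(23,0)=0. stock: 0 - 0 = 0. total_sold = 27
  Event 12 (adjust -7): 0 + -7 = 0 (clamped to 0)
  Event 13 (sale 12): sell min(12,0)=0. stock: 0 - 0 = 0. total_sold = 27
Final: stock = 0, total_sold = 27

First zero at event 1.

Answer: 1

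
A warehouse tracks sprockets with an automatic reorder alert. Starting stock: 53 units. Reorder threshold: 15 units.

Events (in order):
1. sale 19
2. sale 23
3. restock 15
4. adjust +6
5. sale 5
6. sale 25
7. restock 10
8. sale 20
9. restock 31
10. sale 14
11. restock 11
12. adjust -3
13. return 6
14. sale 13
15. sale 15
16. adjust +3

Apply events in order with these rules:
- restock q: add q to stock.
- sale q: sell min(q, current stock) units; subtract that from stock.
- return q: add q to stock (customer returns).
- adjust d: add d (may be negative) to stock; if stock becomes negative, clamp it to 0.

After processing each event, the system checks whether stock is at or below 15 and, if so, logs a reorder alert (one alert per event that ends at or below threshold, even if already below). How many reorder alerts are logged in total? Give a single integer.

Processing events:
Start: stock = 53
  Event 1 (sale 19): sell min(19,53)=19. stock: 53 - 19 = 34. total_sold = 19
  Event 2 (sale 23): sell min(23,34)=23. stock: 34 - 23 = 11. total_sold = 42
  Event 3 (restock 15): 11 + 15 = 26
  Event 4 (adjust +6): 26 + 6 = 32
  Event 5 (sale 5): sell min(5,32)=5. stock: 32 - 5 = 27. total_sold = 47
  Event 6 (sale 25): sell min(25,27)=25. stock: 27 - 25 = 2. total_sold = 72
  Event 7 (restock 10): 2 + 10 = 12
  Event 8 (sale 20): sell min(20,12)=12. stock: 12 - 12 = 0. total_sold = 84
  Event 9 (restock 31): 0 + 31 = 31
  Event 10 (sale 14): sell min(14,31)=14. stock: 31 - 14 = 17. total_sold = 98
  Event 11 (restock 11): 17 + 11 = 28
  Event 12 (adjust -3): 28 + -3 = 25
  Event 13 (return 6): 25 + 6 = 31
  Event 14 (sale 13): sell min(13,31)=13. stock: 31 - 13 = 18. total_sold = 111
  Event 15 (sale 15): sell min(15,18)=15. stock: 18 - 15 = 3. total_sold = 126
  Event 16 (adjust +3): 3 + 3 = 6
Final: stock = 6, total_sold = 126

Checking against threshold 15:
  After event 1: stock=34 > 15
  After event 2: stock=11 <= 15 -> ALERT
  After event 3: stock=26 > 15
  After event 4: stock=32 > 15
  After event 5: stock=27 > 15
  After event 6: stock=2 <= 15 -> ALERT
  After event 7: stock=12 <= 15 -> ALERT
  After event 8: stock=0 <= 15 -> ALERT
  After event 9: stock=31 > 15
  After event 10: stock=17 > 15
  After event 11: stock=28 > 15
  After event 12: stock=25 > 15
  After event 13: stock=31 > 15
  After event 14: stock=18 > 15
  After event 15: stock=3 <= 15 -> ALERT
  After event 16: stock=6 <= 15 -> ALERT
Alert events: [2, 6, 7, 8, 15, 16]. Count = 6

Answer: 6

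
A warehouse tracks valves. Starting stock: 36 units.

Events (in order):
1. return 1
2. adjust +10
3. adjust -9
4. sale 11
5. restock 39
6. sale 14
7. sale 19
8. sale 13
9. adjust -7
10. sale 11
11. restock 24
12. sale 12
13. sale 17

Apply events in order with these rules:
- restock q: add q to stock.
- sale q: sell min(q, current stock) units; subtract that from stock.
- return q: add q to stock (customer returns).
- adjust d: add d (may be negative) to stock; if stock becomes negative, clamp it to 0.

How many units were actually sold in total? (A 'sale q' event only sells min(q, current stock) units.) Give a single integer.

Processing events:
Start: stock = 36
  Event 1 (return 1): 36 + 1 = 37
  Event 2 (adjust +10): 37 + 10 = 47
  Event 3 (adjust -9): 47 + -9 = 38
  Event 4 (sale 11): sell min(11,38)=11. stock: 38 - 11 = 27. total_sold = 11
  Event 5 (restock 39): 27 + 39 = 66
  Event 6 (sale 14): sell min(14,66)=14. stock: 66 - 14 = 52. total_sold = 25
  Event 7 (sale 19): sell min(19,52)=19. stock: 52 - 19 = 33. total_sold = 44
  Event 8 (sale 13): sell min(13,33)=13. stock: 33 - 13 = 20. total_sold = 57
  Event 9 (adjust -7): 20 + -7 = 13
  Event 10 (sale 11): sell min(11,13)=11. stock: 13 - 11 = 2. total_sold = 68
  Event 11 (restock 24): 2 + 24 = 26
  Event 12 (sale 12): sell min(12,26)=12. stock: 26 - 12 = 14. total_sold = 80
  Event 13 (sale 17): sell min(17,14)=14. stock: 14 - 14 = 0. total_sold = 94
Final: stock = 0, total_sold = 94

Answer: 94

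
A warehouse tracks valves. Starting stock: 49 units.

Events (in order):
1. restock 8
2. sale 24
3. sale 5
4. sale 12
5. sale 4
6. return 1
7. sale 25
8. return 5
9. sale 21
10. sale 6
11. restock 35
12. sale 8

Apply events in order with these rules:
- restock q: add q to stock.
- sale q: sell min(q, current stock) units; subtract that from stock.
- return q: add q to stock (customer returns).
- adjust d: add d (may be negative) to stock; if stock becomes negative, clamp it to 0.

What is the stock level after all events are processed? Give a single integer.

Answer: 27

Derivation:
Processing events:
Start: stock = 49
  Event 1 (restock 8): 49 + 8 = 57
  Event 2 (sale 24): sell min(24,57)=24. stock: 57 - 24 = 33. total_sold = 24
  Event 3 (sale 5): sell min(5,33)=5. stock: 33 - 5 = 28. total_sold = 29
  Event 4 (sale 12): sell min(12,28)=12. stock: 28 - 12 = 16. total_sold = 41
  Event 5 (sale 4): sell min(4,16)=4. stock: 16 - 4 = 12. total_sold = 45
  Event 6 (return 1): 12 + 1 = 13
  Event 7 (sale 25): sell min(25,13)=13. stock: 13 - 13 = 0. total_sold = 58
  Event 8 (return 5): 0 + 5 = 5
  Event 9 (sale 21): sell min(21,5)=5. stock: 5 - 5 = 0. total_sold = 63
  Event 10 (sale 6): sell min(6,0)=0. stock: 0 - 0 = 0. total_sold = 63
  Event 11 (restock 35): 0 + 35 = 35
  Event 12 (sale 8): sell min(8,35)=8. stock: 35 - 8 = 27. total_sold = 71
Final: stock = 27, total_sold = 71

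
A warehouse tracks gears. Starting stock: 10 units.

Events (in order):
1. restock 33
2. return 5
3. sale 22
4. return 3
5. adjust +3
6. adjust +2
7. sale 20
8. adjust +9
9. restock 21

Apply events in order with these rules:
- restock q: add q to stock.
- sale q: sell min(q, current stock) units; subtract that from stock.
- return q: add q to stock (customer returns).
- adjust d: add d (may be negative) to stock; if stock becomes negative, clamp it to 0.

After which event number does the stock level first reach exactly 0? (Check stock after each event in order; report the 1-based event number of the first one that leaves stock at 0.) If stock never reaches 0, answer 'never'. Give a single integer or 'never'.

Answer: never

Derivation:
Processing events:
Start: stock = 10
  Event 1 (restock 33): 10 + 33 = 43
  Event 2 (return 5): 43 + 5 = 48
  Event 3 (sale 22): sell min(22,48)=22. stock: 48 - 22 = 26. total_sold = 22
  Event 4 (return 3): 26 + 3 = 29
  Event 5 (adjust +3): 29 + 3 = 32
  Event 6 (adjust +2): 32 + 2 = 34
  Event 7 (sale 20): sell min(20,34)=20. stock: 34 - 20 = 14. total_sold = 42
  Event 8 (adjust +9): 14 + 9 = 23
  Event 9 (restock 21): 23 + 21 = 44
Final: stock = 44, total_sold = 42

Stock never reaches 0.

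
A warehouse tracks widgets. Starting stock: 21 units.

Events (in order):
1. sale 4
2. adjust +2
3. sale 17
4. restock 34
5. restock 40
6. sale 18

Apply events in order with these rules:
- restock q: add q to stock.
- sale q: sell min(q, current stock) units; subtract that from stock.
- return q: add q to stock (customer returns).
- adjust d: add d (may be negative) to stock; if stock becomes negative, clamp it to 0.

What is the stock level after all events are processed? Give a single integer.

Answer: 58

Derivation:
Processing events:
Start: stock = 21
  Event 1 (sale 4): sell min(4,21)=4. stock: 21 - 4 = 17. total_sold = 4
  Event 2 (adjust +2): 17 + 2 = 19
  Event 3 (sale 17): sell min(17,19)=17. stock: 19 - 17 = 2. total_sold = 21
  Event 4 (restock 34): 2 + 34 = 36
  Event 5 (restock 40): 36 + 40 = 76
  Event 6 (sale 18): sell min(18,76)=18. stock: 76 - 18 = 58. total_sold = 39
Final: stock = 58, total_sold = 39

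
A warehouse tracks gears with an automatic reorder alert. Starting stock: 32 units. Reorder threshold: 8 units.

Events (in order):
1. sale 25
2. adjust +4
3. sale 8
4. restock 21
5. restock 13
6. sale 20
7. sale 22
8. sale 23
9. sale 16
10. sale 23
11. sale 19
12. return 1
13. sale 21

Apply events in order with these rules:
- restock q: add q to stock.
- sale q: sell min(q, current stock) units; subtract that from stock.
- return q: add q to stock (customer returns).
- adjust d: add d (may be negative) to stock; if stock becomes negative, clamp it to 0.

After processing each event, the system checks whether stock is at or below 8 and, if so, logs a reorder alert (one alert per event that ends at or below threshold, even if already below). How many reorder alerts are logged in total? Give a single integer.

Answer: 9

Derivation:
Processing events:
Start: stock = 32
  Event 1 (sale 25): sell min(25,32)=25. stock: 32 - 25 = 7. total_sold = 25
  Event 2 (adjust +4): 7 + 4 = 11
  Event 3 (sale 8): sell min(8,11)=8. stock: 11 - 8 = 3. total_sold = 33
  Event 4 (restock 21): 3 + 21 = 24
  Event 5 (restock 13): 24 + 13 = 37
  Event 6 (sale 20): sell min(20,37)=20. stock: 37 - 20 = 17. total_sold = 53
  Event 7 (sale 22): sell min(22,17)=17. stock: 17 - 17 = 0. total_sold = 70
  Event 8 (sale 23): sell min(23,0)=0. stock: 0 - 0 = 0. total_sold = 70
  Event 9 (sale 16): sell min(16,0)=0. stock: 0 - 0 = 0. total_sold = 70
  Event 10 (sale 23): sell min(23,0)=0. stock: 0 - 0 = 0. total_sold = 70
  Event 11 (sale 19): sell min(19,0)=0. stock: 0 - 0 = 0. total_sold = 70
  Event 12 (return 1): 0 + 1 = 1
  Event 13 (sale 21): sell min(21,1)=1. stock: 1 - 1 = 0. total_sold = 71
Final: stock = 0, total_sold = 71

Checking against threshold 8:
  After event 1: stock=7 <= 8 -> ALERT
  After event 2: stock=11 > 8
  After event 3: stock=3 <= 8 -> ALERT
  After event 4: stock=24 > 8
  After event 5: stock=37 > 8
  After event 6: stock=17 > 8
  After event 7: stock=0 <= 8 -> ALERT
  After event 8: stock=0 <= 8 -> ALERT
  After event 9: stock=0 <= 8 -> ALERT
  After event 10: stock=0 <= 8 -> ALERT
  After event 11: stock=0 <= 8 -> ALERT
  After event 12: stock=1 <= 8 -> ALERT
  After event 13: stock=0 <= 8 -> ALERT
Alert events: [1, 3, 7, 8, 9, 10, 11, 12, 13]. Count = 9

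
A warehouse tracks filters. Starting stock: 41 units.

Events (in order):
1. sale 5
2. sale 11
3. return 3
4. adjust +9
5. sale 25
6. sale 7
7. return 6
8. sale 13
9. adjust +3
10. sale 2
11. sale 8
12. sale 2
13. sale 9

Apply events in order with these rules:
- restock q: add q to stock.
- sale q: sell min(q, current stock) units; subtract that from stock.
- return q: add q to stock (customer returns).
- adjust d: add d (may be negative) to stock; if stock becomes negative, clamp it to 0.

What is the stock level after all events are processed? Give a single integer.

Processing events:
Start: stock = 41
  Event 1 (sale 5): sell min(5,41)=5. stock: 41 - 5 = 36. total_sold = 5
  Event 2 (sale 11): sell min(11,36)=11. stock: 36 - 11 = 25. total_sold = 16
  Event 3 (return 3): 25 + 3 = 28
  Event 4 (adjust +9): 28 + 9 = 37
  Event 5 (sale 25): sell min(25,37)=25. stock: 37 - 25 = 12. total_sold = 41
  Event 6 (sale 7): sell min(7,12)=7. stock: 12 - 7 = 5. total_sold = 48
  Event 7 (return 6): 5 + 6 = 11
  Event 8 (sale 13): sell min(13,11)=11. stock: 11 - 11 = 0. total_sold = 59
  Event 9 (adjust +3): 0 + 3 = 3
  Event 10 (sale 2): sell min(2,3)=2. stock: 3 - 2 = 1. total_sold = 61
  Event 11 (sale 8): sell min(8,1)=1. stock: 1 - 1 = 0. total_sold = 62
  Event 12 (sale 2): sell min(2,0)=0. stock: 0 - 0 = 0. total_sold = 62
  Event 13 (sale 9): sell min(9,0)=0. stock: 0 - 0 = 0. total_sold = 62
Final: stock = 0, total_sold = 62

Answer: 0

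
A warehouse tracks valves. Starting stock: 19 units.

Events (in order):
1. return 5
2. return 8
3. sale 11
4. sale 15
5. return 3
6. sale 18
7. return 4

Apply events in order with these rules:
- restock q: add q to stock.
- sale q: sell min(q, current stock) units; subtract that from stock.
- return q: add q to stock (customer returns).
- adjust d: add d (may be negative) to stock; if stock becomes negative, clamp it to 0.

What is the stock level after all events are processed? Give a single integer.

Answer: 4

Derivation:
Processing events:
Start: stock = 19
  Event 1 (return 5): 19 + 5 = 24
  Event 2 (return 8): 24 + 8 = 32
  Event 3 (sale 11): sell min(11,32)=11. stock: 32 - 11 = 21. total_sold = 11
  Event 4 (sale 15): sell min(15,21)=15. stock: 21 - 15 = 6. total_sold = 26
  Event 5 (return 3): 6 + 3 = 9
  Event 6 (sale 18): sell min(18,9)=9. stock: 9 - 9 = 0. total_sold = 35
  Event 7 (return 4): 0 + 4 = 4
Final: stock = 4, total_sold = 35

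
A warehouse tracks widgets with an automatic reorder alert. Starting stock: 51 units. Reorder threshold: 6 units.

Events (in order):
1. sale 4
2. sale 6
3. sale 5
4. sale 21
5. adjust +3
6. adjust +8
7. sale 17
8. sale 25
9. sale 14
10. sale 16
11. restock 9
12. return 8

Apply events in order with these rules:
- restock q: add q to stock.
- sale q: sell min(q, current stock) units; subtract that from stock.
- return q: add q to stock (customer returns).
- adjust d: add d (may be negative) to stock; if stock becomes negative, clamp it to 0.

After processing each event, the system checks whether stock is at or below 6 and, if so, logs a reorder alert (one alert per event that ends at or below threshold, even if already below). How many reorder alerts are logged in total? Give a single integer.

Answer: 3

Derivation:
Processing events:
Start: stock = 51
  Event 1 (sale 4): sell min(4,51)=4. stock: 51 - 4 = 47. total_sold = 4
  Event 2 (sale 6): sell min(6,47)=6. stock: 47 - 6 = 41. total_sold = 10
  Event 3 (sale 5): sell min(5,41)=5. stock: 41 - 5 = 36. total_sold = 15
  Event 4 (sale 21): sell min(21,36)=21. stock: 36 - 21 = 15. total_sold = 36
  Event 5 (adjust +3): 15 + 3 = 18
  Event 6 (adjust +8): 18 + 8 = 26
  Event 7 (sale 17): sell min(17,26)=17. stock: 26 - 17 = 9. total_sold = 53
  Event 8 (sale 25): sell min(25,9)=9. stock: 9 - 9 = 0. total_sold = 62
  Event 9 (sale 14): sell min(14,0)=0. stock: 0 - 0 = 0. total_sold = 62
  Event 10 (sale 16): sell min(16,0)=0. stock: 0 - 0 = 0. total_sold = 62
  Event 11 (restock 9): 0 + 9 = 9
  Event 12 (return 8): 9 + 8 = 17
Final: stock = 17, total_sold = 62

Checking against threshold 6:
  After event 1: stock=47 > 6
  After event 2: stock=41 > 6
  After event 3: stock=36 > 6
  After event 4: stock=15 > 6
  After event 5: stock=18 > 6
  After event 6: stock=26 > 6
  After event 7: stock=9 > 6
  After event 8: stock=0 <= 6 -> ALERT
  After event 9: stock=0 <= 6 -> ALERT
  After event 10: stock=0 <= 6 -> ALERT
  After event 11: stock=9 > 6
  After event 12: stock=17 > 6
Alert events: [8, 9, 10]. Count = 3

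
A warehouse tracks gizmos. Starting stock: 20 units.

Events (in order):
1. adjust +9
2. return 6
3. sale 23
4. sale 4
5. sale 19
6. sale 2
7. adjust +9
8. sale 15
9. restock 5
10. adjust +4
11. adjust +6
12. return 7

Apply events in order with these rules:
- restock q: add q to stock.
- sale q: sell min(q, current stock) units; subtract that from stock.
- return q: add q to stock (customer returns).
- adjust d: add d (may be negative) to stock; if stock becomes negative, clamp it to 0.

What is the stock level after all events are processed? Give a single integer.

Processing events:
Start: stock = 20
  Event 1 (adjust +9): 20 + 9 = 29
  Event 2 (return 6): 29 + 6 = 35
  Event 3 (sale 23): sell min(23,35)=23. stock: 35 - 23 = 12. total_sold = 23
  Event 4 (sale 4): sell min(4,12)=4. stock: 12 - 4 = 8. total_sold = 27
  Event 5 (sale 19): sell min(19,8)=8. stock: 8 - 8 = 0. total_sold = 35
  Event 6 (sale 2): sell min(2,0)=0. stock: 0 - 0 = 0. total_sold = 35
  Event 7 (adjust +9): 0 + 9 = 9
  Event 8 (sale 15): sell min(15,9)=9. stock: 9 - 9 = 0. total_sold = 44
  Event 9 (restock 5): 0 + 5 = 5
  Event 10 (adjust +4): 5 + 4 = 9
  Event 11 (adjust +6): 9 + 6 = 15
  Event 12 (return 7): 15 + 7 = 22
Final: stock = 22, total_sold = 44

Answer: 22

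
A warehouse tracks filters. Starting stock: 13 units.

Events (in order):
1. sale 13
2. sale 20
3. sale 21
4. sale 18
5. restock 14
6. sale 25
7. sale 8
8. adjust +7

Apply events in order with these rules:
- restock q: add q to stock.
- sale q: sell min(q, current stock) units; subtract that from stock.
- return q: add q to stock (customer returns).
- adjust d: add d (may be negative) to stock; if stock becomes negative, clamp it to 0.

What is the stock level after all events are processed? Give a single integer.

Processing events:
Start: stock = 13
  Event 1 (sale 13): sell min(13,13)=13. stock: 13 - 13 = 0. total_sold = 13
  Event 2 (sale 20): sell min(20,0)=0. stock: 0 - 0 = 0. total_sold = 13
  Event 3 (sale 21): sell min(21,0)=0. stock: 0 - 0 = 0. total_sold = 13
  Event 4 (sale 18): sell min(18,0)=0. stock: 0 - 0 = 0. total_sold = 13
  Event 5 (restock 14): 0 + 14 = 14
  Event 6 (sale 25): sell min(25,14)=14. stock: 14 - 14 = 0. total_sold = 27
  Event 7 (sale 8): sell min(8,0)=0. stock: 0 - 0 = 0. total_sold = 27
  Event 8 (adjust +7): 0 + 7 = 7
Final: stock = 7, total_sold = 27

Answer: 7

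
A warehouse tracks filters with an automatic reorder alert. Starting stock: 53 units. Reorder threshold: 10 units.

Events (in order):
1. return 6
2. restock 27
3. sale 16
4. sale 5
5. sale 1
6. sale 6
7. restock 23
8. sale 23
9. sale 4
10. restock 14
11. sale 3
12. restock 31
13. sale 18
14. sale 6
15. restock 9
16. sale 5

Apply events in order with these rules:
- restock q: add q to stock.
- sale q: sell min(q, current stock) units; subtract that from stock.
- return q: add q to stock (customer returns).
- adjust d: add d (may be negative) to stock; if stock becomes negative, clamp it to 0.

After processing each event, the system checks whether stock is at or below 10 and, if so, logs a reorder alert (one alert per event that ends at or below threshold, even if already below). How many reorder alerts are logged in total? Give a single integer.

Answer: 0

Derivation:
Processing events:
Start: stock = 53
  Event 1 (return 6): 53 + 6 = 59
  Event 2 (restock 27): 59 + 27 = 86
  Event 3 (sale 16): sell min(16,86)=16. stock: 86 - 16 = 70. total_sold = 16
  Event 4 (sale 5): sell min(5,70)=5. stock: 70 - 5 = 65. total_sold = 21
  Event 5 (sale 1): sell min(1,65)=1. stock: 65 - 1 = 64. total_sold = 22
  Event 6 (sale 6): sell min(6,64)=6. stock: 64 - 6 = 58. total_sold = 28
  Event 7 (restock 23): 58 + 23 = 81
  Event 8 (sale 23): sell min(23,81)=23. stock: 81 - 23 = 58. total_sold = 51
  Event 9 (sale 4): sell min(4,58)=4. stock: 58 - 4 = 54. total_sold = 55
  Event 10 (restock 14): 54 + 14 = 68
  Event 11 (sale 3): sell min(3,68)=3. stock: 68 - 3 = 65. total_sold = 58
  Event 12 (restock 31): 65 + 31 = 96
  Event 13 (sale 18): sell min(18,96)=18. stock: 96 - 18 = 78. total_sold = 76
  Event 14 (sale 6): sell min(6,78)=6. stock: 78 - 6 = 72. total_sold = 82
  Event 15 (restock 9): 72 + 9 = 81
  Event 16 (sale 5): sell min(5,81)=5. stock: 81 - 5 = 76. total_sold = 87
Final: stock = 76, total_sold = 87

Checking against threshold 10:
  After event 1: stock=59 > 10
  After event 2: stock=86 > 10
  After event 3: stock=70 > 10
  After event 4: stock=65 > 10
  After event 5: stock=64 > 10
  After event 6: stock=58 > 10
  After event 7: stock=81 > 10
  After event 8: stock=58 > 10
  After event 9: stock=54 > 10
  After event 10: stock=68 > 10
  After event 11: stock=65 > 10
  After event 12: stock=96 > 10
  After event 13: stock=78 > 10
  After event 14: stock=72 > 10
  After event 15: stock=81 > 10
  After event 16: stock=76 > 10
Alert events: []. Count = 0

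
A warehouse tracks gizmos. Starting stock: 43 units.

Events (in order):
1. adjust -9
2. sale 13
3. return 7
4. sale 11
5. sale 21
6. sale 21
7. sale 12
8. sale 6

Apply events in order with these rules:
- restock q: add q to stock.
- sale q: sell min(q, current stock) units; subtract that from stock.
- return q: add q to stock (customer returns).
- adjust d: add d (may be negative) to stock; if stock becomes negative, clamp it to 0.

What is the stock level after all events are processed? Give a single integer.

Answer: 0

Derivation:
Processing events:
Start: stock = 43
  Event 1 (adjust -9): 43 + -9 = 34
  Event 2 (sale 13): sell min(13,34)=13. stock: 34 - 13 = 21. total_sold = 13
  Event 3 (return 7): 21 + 7 = 28
  Event 4 (sale 11): sell min(11,28)=11. stock: 28 - 11 = 17. total_sold = 24
  Event 5 (sale 21): sell min(21,17)=17. stock: 17 - 17 = 0. total_sold = 41
  Event 6 (sale 21): sell min(21,0)=0. stock: 0 - 0 = 0. total_sold = 41
  Event 7 (sale 12): sell min(12,0)=0. stock: 0 - 0 = 0. total_sold = 41
  Event 8 (sale 6): sell min(6,0)=0. stock: 0 - 0 = 0. total_sold = 41
Final: stock = 0, total_sold = 41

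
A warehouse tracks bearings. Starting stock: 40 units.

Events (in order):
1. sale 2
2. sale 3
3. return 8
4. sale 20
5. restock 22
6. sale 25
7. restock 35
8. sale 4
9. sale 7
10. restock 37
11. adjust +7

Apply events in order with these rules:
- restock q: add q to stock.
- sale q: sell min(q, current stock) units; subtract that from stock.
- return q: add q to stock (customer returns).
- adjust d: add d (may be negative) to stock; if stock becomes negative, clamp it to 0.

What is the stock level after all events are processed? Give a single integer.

Answer: 88

Derivation:
Processing events:
Start: stock = 40
  Event 1 (sale 2): sell min(2,40)=2. stock: 40 - 2 = 38. total_sold = 2
  Event 2 (sale 3): sell min(3,38)=3. stock: 38 - 3 = 35. total_sold = 5
  Event 3 (return 8): 35 + 8 = 43
  Event 4 (sale 20): sell min(20,43)=20. stock: 43 - 20 = 23. total_sold = 25
  Event 5 (restock 22): 23 + 22 = 45
  Event 6 (sale 25): sell min(25,45)=25. stock: 45 - 25 = 20. total_sold = 50
  Event 7 (restock 35): 20 + 35 = 55
  Event 8 (sale 4): sell min(4,55)=4. stock: 55 - 4 = 51. total_sold = 54
  Event 9 (sale 7): sell min(7,51)=7. stock: 51 - 7 = 44. total_sold = 61
  Event 10 (restock 37): 44 + 37 = 81
  Event 11 (adjust +7): 81 + 7 = 88
Final: stock = 88, total_sold = 61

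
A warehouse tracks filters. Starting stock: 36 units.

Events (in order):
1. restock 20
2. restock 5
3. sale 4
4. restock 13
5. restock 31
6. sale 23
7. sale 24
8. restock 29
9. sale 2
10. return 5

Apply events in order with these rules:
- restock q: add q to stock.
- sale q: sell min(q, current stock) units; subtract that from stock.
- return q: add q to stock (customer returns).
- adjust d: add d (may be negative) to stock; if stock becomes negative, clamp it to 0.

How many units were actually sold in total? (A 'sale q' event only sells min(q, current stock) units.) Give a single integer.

Answer: 53

Derivation:
Processing events:
Start: stock = 36
  Event 1 (restock 20): 36 + 20 = 56
  Event 2 (restock 5): 56 + 5 = 61
  Event 3 (sale 4): sell min(4,61)=4. stock: 61 - 4 = 57. total_sold = 4
  Event 4 (restock 13): 57 + 13 = 70
  Event 5 (restock 31): 70 + 31 = 101
  Event 6 (sale 23): sell min(23,101)=23. stock: 101 - 23 = 78. total_sold = 27
  Event 7 (sale 24): sell min(24,78)=24. stock: 78 - 24 = 54. total_sold = 51
  Event 8 (restock 29): 54 + 29 = 83
  Event 9 (sale 2): sell min(2,83)=2. stock: 83 - 2 = 81. total_sold = 53
  Event 10 (return 5): 81 + 5 = 86
Final: stock = 86, total_sold = 53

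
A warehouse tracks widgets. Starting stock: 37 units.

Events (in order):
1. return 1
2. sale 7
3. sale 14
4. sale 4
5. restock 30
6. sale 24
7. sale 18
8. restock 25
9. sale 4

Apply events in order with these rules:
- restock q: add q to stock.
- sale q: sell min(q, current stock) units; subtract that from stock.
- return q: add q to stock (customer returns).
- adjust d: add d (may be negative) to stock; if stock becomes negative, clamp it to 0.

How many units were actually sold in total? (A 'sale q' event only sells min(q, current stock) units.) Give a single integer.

Processing events:
Start: stock = 37
  Event 1 (return 1): 37 + 1 = 38
  Event 2 (sale 7): sell min(7,38)=7. stock: 38 - 7 = 31. total_sold = 7
  Event 3 (sale 14): sell min(14,31)=14. stock: 31 - 14 = 17. total_sold = 21
  Event 4 (sale 4): sell min(4,17)=4. stock: 17 - 4 = 13. total_sold = 25
  Event 5 (restock 30): 13 + 30 = 43
  Event 6 (sale 24): sell min(24,43)=24. stock: 43 - 24 = 19. total_sold = 49
  Event 7 (sale 18): sell min(18,19)=18. stock: 19 - 18 = 1. total_sold = 67
  Event 8 (restock 25): 1 + 25 = 26
  Event 9 (sale 4): sell min(4,26)=4. stock: 26 - 4 = 22. total_sold = 71
Final: stock = 22, total_sold = 71

Answer: 71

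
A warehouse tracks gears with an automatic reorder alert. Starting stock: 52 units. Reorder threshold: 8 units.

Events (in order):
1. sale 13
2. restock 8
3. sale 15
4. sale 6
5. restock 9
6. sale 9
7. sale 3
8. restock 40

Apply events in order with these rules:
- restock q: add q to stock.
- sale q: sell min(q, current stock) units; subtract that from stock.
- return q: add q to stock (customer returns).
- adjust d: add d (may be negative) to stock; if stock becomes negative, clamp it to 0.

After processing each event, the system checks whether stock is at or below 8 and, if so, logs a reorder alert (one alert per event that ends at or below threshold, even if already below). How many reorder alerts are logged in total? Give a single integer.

Answer: 0

Derivation:
Processing events:
Start: stock = 52
  Event 1 (sale 13): sell min(13,52)=13. stock: 52 - 13 = 39. total_sold = 13
  Event 2 (restock 8): 39 + 8 = 47
  Event 3 (sale 15): sell min(15,47)=15. stock: 47 - 15 = 32. total_sold = 28
  Event 4 (sale 6): sell min(6,32)=6. stock: 32 - 6 = 26. total_sold = 34
  Event 5 (restock 9): 26 + 9 = 35
  Event 6 (sale 9): sell min(9,35)=9. stock: 35 - 9 = 26. total_sold = 43
  Event 7 (sale 3): sell min(3,26)=3. stock: 26 - 3 = 23. total_sold = 46
  Event 8 (restock 40): 23 + 40 = 63
Final: stock = 63, total_sold = 46

Checking against threshold 8:
  After event 1: stock=39 > 8
  After event 2: stock=47 > 8
  After event 3: stock=32 > 8
  After event 4: stock=26 > 8
  After event 5: stock=35 > 8
  After event 6: stock=26 > 8
  After event 7: stock=23 > 8
  After event 8: stock=63 > 8
Alert events: []. Count = 0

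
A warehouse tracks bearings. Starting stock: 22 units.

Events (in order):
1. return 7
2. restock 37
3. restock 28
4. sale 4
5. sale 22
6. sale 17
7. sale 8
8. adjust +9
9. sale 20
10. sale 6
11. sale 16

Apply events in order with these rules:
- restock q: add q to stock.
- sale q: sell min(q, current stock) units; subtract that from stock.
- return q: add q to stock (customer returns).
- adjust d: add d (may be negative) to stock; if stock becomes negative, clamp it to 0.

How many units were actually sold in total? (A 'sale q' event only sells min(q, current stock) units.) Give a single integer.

Processing events:
Start: stock = 22
  Event 1 (return 7): 22 + 7 = 29
  Event 2 (restock 37): 29 + 37 = 66
  Event 3 (restock 28): 66 + 28 = 94
  Event 4 (sale 4): sell min(4,94)=4. stock: 94 - 4 = 90. total_sold = 4
  Event 5 (sale 22): sell min(22,90)=22. stock: 90 - 22 = 68. total_sold = 26
  Event 6 (sale 17): sell min(17,68)=17. stock: 68 - 17 = 51. total_sold = 43
  Event 7 (sale 8): sell min(8,51)=8. stock: 51 - 8 = 43. total_sold = 51
  Event 8 (adjust +9): 43 + 9 = 52
  Event 9 (sale 20): sell min(20,52)=20. stock: 52 - 20 = 32. total_sold = 71
  Event 10 (sale 6): sell min(6,32)=6. stock: 32 - 6 = 26. total_sold = 77
  Event 11 (sale 16): sell min(16,26)=16. stock: 26 - 16 = 10. total_sold = 93
Final: stock = 10, total_sold = 93

Answer: 93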